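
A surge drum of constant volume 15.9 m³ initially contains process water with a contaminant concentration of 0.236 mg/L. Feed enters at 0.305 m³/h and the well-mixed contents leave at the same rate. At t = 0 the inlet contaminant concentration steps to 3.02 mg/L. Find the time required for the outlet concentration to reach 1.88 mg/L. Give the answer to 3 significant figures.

Species balance: V dC/dt = Q(C_in − C) ⇒ τ = V/Q = 52.131 h.
C(t) = C_in + (C₀ − C_in) e^(−t/τ). Set C = 1.88 and solve for t:
e^(−t/τ) = (C − C_in)/(C₀ − C_in) = (1.88 − 3.02)/(0.236 − 3.02) = 0.40948
t = −τ ln(…) = 52.131 × 0.89286 = 46.546 h.

46.5 h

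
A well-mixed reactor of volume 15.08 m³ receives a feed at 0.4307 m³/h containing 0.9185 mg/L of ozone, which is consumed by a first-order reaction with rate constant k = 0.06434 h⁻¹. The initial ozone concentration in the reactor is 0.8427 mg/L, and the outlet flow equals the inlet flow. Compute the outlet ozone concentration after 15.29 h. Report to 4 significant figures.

0.4178 mg/L

Species balance: V dC/dt = Q C_in − Q C − k V C.
This is linear with rate a = Q/V + k = 0.0929010 h⁻¹.
C_ss = Q C_in/(Q + kV) = 0.282379 mg/L; C(t) = C_ss + (C₀ − C_ss) e^(−a t).
C(15.29) = 0.282379 + (0.560321)·e^(−0.0929010·15.29) = 0.282379 + (0.560321)·0.241604 = 0.417755 mg/L.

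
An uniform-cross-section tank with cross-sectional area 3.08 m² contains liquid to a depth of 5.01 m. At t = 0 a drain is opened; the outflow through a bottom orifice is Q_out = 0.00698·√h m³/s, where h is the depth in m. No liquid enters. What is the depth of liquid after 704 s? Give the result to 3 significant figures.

2.08 m

Volume balance on the tank: A dh/dt = −0.00698 √h.
Separate and integrate: 2(√h − √h₀) = −(0.00698/A) t.
√h = √5.01 − 0.00698·704/(2·3.08) = 2.2383 − 0.79771 = 1.4406.
h = 1.4406² = 2.0753 m.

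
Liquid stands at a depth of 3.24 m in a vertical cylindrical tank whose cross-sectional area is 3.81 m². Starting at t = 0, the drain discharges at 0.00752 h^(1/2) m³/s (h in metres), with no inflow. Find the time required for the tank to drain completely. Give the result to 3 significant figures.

1820 s

With no inflow, A dh/dt = −0.00752 √h.
Separate and integrate: 2(√h − √h₀) = −(0.00752/A) t.
Set h = 0: 2√h₀ = (0.00752/A) t_empty ⇒ t_empty = 2A√h₀/0.00752.
t_empty = 2·3.81·√3.24/0.00752 = 7.6200·1.8000/0.00752 = 1823.9 s.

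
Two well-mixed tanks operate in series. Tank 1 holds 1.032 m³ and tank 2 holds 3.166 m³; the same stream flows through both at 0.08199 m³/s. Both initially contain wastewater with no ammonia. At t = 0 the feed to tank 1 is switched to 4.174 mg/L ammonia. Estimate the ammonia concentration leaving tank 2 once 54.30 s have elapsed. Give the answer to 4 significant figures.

2.683 mg/L

Time constants: τᵢ = Vᵢ/Q for each well-mixed tank.
τ₁ = 1.032/0.08199 = 12.5869 s; τ₂ = 3.166/0.08199 = 38.6145 s.
Solving the cascade with C₁(0)=C₂(0)=0 gives C₂(t) = C_in[1 − (τ₁ e^(−t/τ₁) − τ₂ e^(−t/τ₂))/(τ₁ − τ₂)].
At t = 54.30: e^(−t/τ₁) = 0.0133798, e^(−t/τ₂) = 0.245071.
C₂ = 4.174·[1 − (12.5869·0.0133798 − 38.6145·0.245071)/(-26.0276)] = 4.174·0.642884 = 2.68340 mg/L.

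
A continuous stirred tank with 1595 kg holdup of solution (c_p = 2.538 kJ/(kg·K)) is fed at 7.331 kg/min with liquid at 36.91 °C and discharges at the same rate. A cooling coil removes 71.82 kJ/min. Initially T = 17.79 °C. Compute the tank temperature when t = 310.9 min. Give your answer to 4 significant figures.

M c_p dT/dt = ṁ c_p (T_in − T) − Q̇.
τ = M/ṁ = 217.569 min; T_ss = T_in − Q̇/(ṁ c_p) = 36.91 − 71.82/(7.331·2.538) = 33.0500 °C.
Solution: T(t) = T_ss + (T₀ − T_ss) e^(−t/τ).
T(310.9) = 33.0500 + (-15.2600)·e^(−310.9/217.569) = 33.0500 + (-15.2600)·0.239555 = 29.3944 °C.

29.39 °C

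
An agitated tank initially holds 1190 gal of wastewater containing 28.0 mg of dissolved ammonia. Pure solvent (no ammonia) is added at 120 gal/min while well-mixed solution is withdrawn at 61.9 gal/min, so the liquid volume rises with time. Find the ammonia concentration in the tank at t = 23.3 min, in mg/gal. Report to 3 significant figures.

Total volume: dV/dt = Q_in − Q_out = 58.100 gal/min, so V(t) = 1190 + 58.100 t and V(23.3) = 2543.7 gal.
No ammonia enters, so dm/dt = −Q_out · (m/V).
dm/m = −Q_out dt/(V₀ + 58.100 t); integrating gives ln(m/m₀) = −(Q_out/(Q_in−Q_out)) ln(V/V₀).
m = m₀ (V₀/V)^(Q_out/(Q_in−Q_out)) = 28.0 × (1190/2543.7)^(1.0654) = 12.464 mg.
C = m/V = 12.464/2543.7 = 0.0048999 mg/gal.

0.00490 mg/gal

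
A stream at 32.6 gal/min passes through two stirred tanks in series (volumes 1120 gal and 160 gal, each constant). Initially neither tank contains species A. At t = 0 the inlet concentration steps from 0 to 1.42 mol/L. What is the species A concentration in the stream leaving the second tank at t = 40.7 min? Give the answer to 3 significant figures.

0.913 mol/L

Species balance on tank i: dCᵢ/dt = (Cᵢ₋₁ − Cᵢ)/τᵢ with τᵢ = Vᵢ/Q.
τ₁ = 1120/32.6 = 34.356 min; τ₂ = 160/32.6 = 4.9080 min.
Solving the cascade with C₁(0)=C₂(0)=0 gives C₂(t) = C_in[1 − (τ₁ e^(−t/τ₁) − τ₂ e^(−t/τ₂))/(τ₁ − τ₂)].
At t = 40.7: e^(−t/τ₁) = 0.30585, e^(−t/τ₂) = 0.00025036.
C₂ = 1.42·[1 − (34.356·0.30585 − 4.9080·0.00025036)/(29.448)] = 1.42·0.64322 = 0.91337 mol/L.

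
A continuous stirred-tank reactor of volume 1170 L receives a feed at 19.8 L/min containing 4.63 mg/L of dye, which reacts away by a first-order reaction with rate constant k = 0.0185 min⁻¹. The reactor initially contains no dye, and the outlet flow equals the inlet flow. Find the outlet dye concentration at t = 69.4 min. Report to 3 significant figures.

V dC/dt = Q(C_in − C) − k V C.
This is linear with rate a = Q/V + k = 0.035423 min⁻¹.
C_ss = Q C_in/(Q + kV) = 2.2119 mg/L; C(t) = C_ss + (C₀ − C_ss) e^(−a t).
C(69.4) = 2.2119 + (-2.2119)·e^(−0.035423·69.4) = 2.2119 + (-2.2119)·0.085575 = 2.0227 mg/L.

2.02 mg/L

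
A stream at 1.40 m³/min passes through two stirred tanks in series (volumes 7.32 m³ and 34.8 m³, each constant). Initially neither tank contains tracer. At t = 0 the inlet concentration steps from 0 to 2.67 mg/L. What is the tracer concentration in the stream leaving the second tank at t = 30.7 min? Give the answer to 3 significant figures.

Each tank obeys Vᵢ dCᵢ/dt = Q(Cᵢ₋₁ − Cᵢ), so τᵢ = Vᵢ/Q.
τ₁ = 7.32/1.40 = 5.2286 min; τ₂ = 34.8/1.40 = 24.857 min.
Tank 1: C₁ = C_in(1 − e^(−t/τ₁)). Tank 2 (τ₁ ≠ τ₂): C₂ = C_in[1 − (τ₁ e^(−t/τ₁) − τ₂ e^(−t/τ₂))/(τ₁ − τ₂)].
At t = 30.7: e^(−t/τ₁) = 0.0028184, e^(−t/τ₂) = 0.29082.
C₂ = 2.67·[1 − (5.2286·0.0028184 − 24.857·0.29082)/(-19.629)] = 2.67·0.63247 = 1.6887 mg/L.

1.69 mg/L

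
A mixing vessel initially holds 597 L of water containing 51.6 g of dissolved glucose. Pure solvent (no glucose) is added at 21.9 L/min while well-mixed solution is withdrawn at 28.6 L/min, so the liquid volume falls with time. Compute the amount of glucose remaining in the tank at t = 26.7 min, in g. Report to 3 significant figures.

Let m(t) be the amount of glucose. Volume: V(t) = V₀ + (Q_in − Q_out) t = 597 − 6.7000 t; V(26.7) = 418.11 L.
Species balance (pure solvent in): dm/dt = −Q_out · m/V(t).
Separate: dm/m = −Q_out dt/V(t) ⇒ ln(m/m₀) = −(Q_out/(Q_in−Q_out)) ln(V/V₀).
m = m₀ (V₀/V)^(Q_out/(Q_in−Q_out)) = 51.6 × (597/418.11)^(-4.2687) = 11.281 g.

11.3 g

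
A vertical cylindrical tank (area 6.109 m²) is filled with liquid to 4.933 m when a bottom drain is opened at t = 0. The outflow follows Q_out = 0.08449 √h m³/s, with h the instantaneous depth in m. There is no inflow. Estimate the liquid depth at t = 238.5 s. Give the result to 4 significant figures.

A dh/dt = −Q_out = −0.08449 √h.
∫ h^(−1/2) dh = −(0.08449/A) ∫ dt, giving 2√h = 2√h₀ − (0.08449/A) t.
√h = √4.933 − 0.08449·238.5/(2·6.109) = 2.22104 − 1.64928 = 0.571759.
h = 0.571759² = 0.326908 m.

0.3269 m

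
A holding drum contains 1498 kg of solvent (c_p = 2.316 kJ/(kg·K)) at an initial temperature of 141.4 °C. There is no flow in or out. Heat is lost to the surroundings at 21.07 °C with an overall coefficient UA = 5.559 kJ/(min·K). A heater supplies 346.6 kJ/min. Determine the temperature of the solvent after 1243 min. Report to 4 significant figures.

M c_p dT/dt = −UA(T − T_amb) + Q̇.
dT/dt = (T_ss − T)/τ with T_ss = T_amb + Q̇/UA = 21.07 + 346.6/5.559 = 83.4193 °C, τ = M c_p/UA = 1498·2.316/5.559 = 624.099 min.
Solution: T(t) = T_ss + (T₀ − T_ss) e^(−t/τ).
T(1243) = 83.4193 + (57.9807)·0.136467 = 91.3318 °C.

91.33 °C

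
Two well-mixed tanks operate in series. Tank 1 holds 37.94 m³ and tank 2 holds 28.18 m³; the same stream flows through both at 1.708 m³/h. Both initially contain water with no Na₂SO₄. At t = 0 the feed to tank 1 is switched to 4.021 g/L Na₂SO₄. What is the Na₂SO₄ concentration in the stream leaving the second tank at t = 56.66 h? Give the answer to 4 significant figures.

3.176 g/L

Species balance on tank i: dCᵢ/dt = (Cᵢ₋₁ − Cᵢ)/τᵢ with τᵢ = Vᵢ/Q.
τ₁ = 37.94/1.708 = 22.2131 h; τ₂ = 28.18/1.708 = 16.4988 h.
Tank 1: C₁ = C_in(1 − e^(−t/τ₁)). Tank 2 (τ₁ ≠ τ₂): C₂ = C_in[1 − (τ₁ e^(−t/τ₁) − τ₂ e^(−t/τ₂))/(τ₁ − τ₂)].
At t = 56.66: e^(−t/τ₁) = 0.0780235, e^(−t/τ₂) = 0.0322517.
C₂ = 4.021·[1 − (22.2131·0.0780235 − 16.4988·0.0322517)/(5.71429)] = 4.021·0.789820 = 3.17587 g/L.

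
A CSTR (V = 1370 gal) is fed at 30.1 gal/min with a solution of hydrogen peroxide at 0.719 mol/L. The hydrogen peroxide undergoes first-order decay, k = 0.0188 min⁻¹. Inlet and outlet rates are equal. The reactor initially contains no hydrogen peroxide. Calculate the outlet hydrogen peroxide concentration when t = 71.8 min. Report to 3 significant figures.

0.367 mol/L

V dC/dt = Q(C_in − C) − k V C.
dC/dt = (Q/V) C_in − (Q/V + k) C; effective rate a = Q/V + k = 0.021971 + 0.0188 = 0.040771 min⁻¹.
C_ss = Q C_in/(Q + kV) = 0.38746 mol/L; C(t) = C_ss + (C₀ − C_ss) e^(−a t).
C(71.8) = 0.38746 + (-0.38746)·e^(−0.040771·71.8) = 0.38746 + (-0.38746)·0.053539 = 0.36671 mol/L.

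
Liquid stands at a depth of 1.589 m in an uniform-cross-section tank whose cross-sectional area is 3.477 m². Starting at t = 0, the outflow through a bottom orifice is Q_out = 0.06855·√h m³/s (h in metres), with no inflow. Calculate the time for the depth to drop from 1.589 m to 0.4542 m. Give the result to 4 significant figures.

With no inflow, A dh/dt = −0.06855 √h.
This is separable: 2 d(√h)/dt = −0.06855/A, so √h = √h₀ − (0.06855/(2A)) t.
t = 2A(√h₀ − √h)/0.06855 = 2·3.477·(√1.589 − √0.4542)/0.06855
  = 6.95400 × (1.26056 − 0.673944) / 0.06855 = 59.5084 s.

59.51 s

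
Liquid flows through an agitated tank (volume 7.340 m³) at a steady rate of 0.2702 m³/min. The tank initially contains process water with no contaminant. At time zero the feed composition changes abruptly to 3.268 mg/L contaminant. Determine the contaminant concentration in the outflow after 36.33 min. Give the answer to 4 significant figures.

Transient balance on the dissolved component: V dC/dt = Q(C_in − C).
Time constant τ = V/Q = 7.340/0.2702 = 27.1651 min.
C approaches C_in exponentially: C(t) = C_in + (C₀ − C_in) e^(−t/τ).
C(36.33) = 3.268 + (0 − 3.268)·e^(−36.33/27.1651) = 3.268 + (-3.26800)·0.262533 = 2.41004 mg/L.

2.410 mg/L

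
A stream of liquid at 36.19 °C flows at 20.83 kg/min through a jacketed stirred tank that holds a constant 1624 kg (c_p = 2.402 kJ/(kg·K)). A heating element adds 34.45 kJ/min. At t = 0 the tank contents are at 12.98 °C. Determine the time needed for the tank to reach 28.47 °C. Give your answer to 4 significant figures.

81.44 min

M c_p dT/dt = ṁ c_p (T_in − T) + Q̇.
τ = M/ṁ = 77.9645 min; T_ss = T_in + Q̇/(ṁ c_p) = 36.8785 °C.
T(t) = T_ss + (T₀ − T_ss) e^(−t/τ). Set T = 28.47:
e^(−t/τ) = (28.47 − 36.8785)/(12.98 − 36.8785) = 0.351843
t = −77.9645 · ln(0.351843) = 81.4393 min.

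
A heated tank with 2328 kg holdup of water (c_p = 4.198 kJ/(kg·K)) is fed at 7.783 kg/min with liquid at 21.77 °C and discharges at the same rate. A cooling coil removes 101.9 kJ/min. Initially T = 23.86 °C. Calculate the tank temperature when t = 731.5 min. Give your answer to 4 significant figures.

First-law balance (no shaft work): M c_p dT/dt = ṁ c_p (T_in − T) − 101.9.
τ = M/ṁ = 299.113 min; T_ss = T_in − Q̇/(ṁ c_p) = 21.77 − 101.9/(7.783·4.198) = 18.6512 °C.
This is linear first-order; T(t) = T_ss + (T₀ − T_ss) e^(−t/τ).
T(731.5) = 18.6512 + (5.20878)·e^(−731.5/299.113) = 18.6512 + (5.20878)·0.0866776 = 19.1027 °C.

19.10 °C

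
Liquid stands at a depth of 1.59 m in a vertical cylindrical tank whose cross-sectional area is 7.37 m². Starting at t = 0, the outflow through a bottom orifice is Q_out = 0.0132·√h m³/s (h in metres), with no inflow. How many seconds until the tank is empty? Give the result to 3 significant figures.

1410 s

With no inflow, A dh/dt = −0.0132 √h.
This is separable: 2 d(√h)/dt = −0.0132/A, so √h = √h₀ − (0.0132/(2A)) t.
Set h = 0: 2√h₀ = (0.0132/A) t_empty ⇒ t_empty = 2A√h₀/0.0132.
t_empty = 2·7.37·√1.59/0.0132 = 14.740·1.2610/0.0132 = 1408.1 s.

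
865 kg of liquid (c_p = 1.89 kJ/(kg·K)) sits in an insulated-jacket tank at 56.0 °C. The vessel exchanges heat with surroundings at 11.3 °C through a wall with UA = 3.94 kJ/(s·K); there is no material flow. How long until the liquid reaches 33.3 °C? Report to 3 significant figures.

294 s

M c_p dT/dt = −UA(T − T_amb).
τ = M c_p/UA = 414.94 s; T_ss = T_amb = 11.300 °C.
T(t) = T_ss + (T₀ − T_ss)e^(−t/τ); set T = 33.3:
t = −τ ln[(T − T_ss)/(T₀ − T_ss)] = −414.94 · ln(0.49217) = 294.16 s.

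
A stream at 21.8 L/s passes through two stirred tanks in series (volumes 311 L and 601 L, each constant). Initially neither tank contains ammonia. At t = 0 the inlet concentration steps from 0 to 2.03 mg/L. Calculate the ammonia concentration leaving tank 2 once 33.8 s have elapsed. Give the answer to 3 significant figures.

Species balance on tank i: dCᵢ/dt = (Cᵢ₋₁ − Cᵢ)/τᵢ with τᵢ = Vᵢ/Q.
τ₁ = 311/21.8 = 14.266 s; τ₂ = 601/21.8 = 27.569 s.
Solving the cascade with C₁(0)=C₂(0)=0 gives C₂(t) = C_in[1 − (τ₁ e^(−t/τ₁) − τ₂ e^(−t/τ₂))/(τ₁ − τ₂)].
At t = 33.8: e^(−t/τ₁) = 0.093550, e^(−t/τ₂) = 0.29346.
C₂ = 2.03·[1 − (14.266·0.093550 − 27.569·0.29346)/(-13.303)] = 2.03·0.49216 = 0.99908 mg/L.

0.999 mg/L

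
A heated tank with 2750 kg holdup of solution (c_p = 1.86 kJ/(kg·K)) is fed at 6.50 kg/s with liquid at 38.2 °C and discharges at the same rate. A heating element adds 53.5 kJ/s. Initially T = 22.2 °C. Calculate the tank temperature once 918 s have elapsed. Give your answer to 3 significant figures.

Heat balance on the well-mixed liquid: M c_p dT/dt = ṁ c_p (T_in − T) + 53.5.
Rearrange: dT/dt = (T_ss − T)/τ with τ = M/ṁ = 423.08 s and T_ss = T_in + Q̇/(ṁ c_p) = 42.625 °C.
Solution: T(t) = T_ss + (T₀ − T_ss) e^(−t/τ).
T(918) = 42.625 + (-20.425)·e^(−918/423.08) = 42.625 + (-20.425)·0.11420 = 40.293 °C.

40.3 °C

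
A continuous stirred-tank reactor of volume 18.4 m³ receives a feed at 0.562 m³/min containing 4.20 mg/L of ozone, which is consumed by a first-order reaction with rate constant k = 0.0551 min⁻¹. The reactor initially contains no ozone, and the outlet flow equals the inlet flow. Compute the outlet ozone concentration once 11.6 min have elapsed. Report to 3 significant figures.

Species balance: V dC/dt = Q C_in − Q C − k V C.
dC/dt = (Q/V) C_in − (Q/V + k) C; effective rate a = Q/V + k = 0.030543 + 0.0551 = 0.085643 min⁻¹.
C_ss = Q C_in/(Q + kV) = 1.4979 mg/L; C(t) = C_ss + (C₀ − C_ss) e^(−a t).
C(11.6) = 1.4979 + (-1.4979)·e^(−0.085643·11.6) = 1.4979 + (-1.4979)·0.37029 = 0.94322 mg/L.

0.943 mg/L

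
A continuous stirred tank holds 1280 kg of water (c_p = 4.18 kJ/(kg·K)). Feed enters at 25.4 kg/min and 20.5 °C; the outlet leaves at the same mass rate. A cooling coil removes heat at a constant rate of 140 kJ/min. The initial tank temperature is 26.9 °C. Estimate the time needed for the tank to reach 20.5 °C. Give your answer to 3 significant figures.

89.0 min

M c_p dT/dt = ṁ c_p (T_in − T) − Q̇.
τ = M/ṁ = 50.394 min; T_ss = T_in − Q̇/(ṁ c_p) = 19.181 °C.
T(t) = T_ss + (T₀ − T_ss) e^(−t/τ). Set T = 20.5:
e^(−t/τ) = (20.5 − 19.181)/(26.9 − 19.181) = 0.17084
t = −50.394 · ln(0.17084) = 89.048 min.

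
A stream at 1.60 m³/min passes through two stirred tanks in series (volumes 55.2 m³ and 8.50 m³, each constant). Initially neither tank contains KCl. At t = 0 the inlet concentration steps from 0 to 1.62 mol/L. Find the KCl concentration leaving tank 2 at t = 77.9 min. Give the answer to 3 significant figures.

Species balance on tank i: dCᵢ/dt = (Cᵢ₋₁ − Cᵢ)/τᵢ with τᵢ = Vᵢ/Q.
τ₁ = 55.2/1.60 = 34.500 min; τ₂ = 8.50/1.60 = 5.3125 min.
Tank 1: C₁ = C_in(1 − e^(−t/τ₁)). Tank 2 (τ₁ ≠ τ₂): C₂ = C_in[1 − (τ₁ e^(−t/τ₁) − τ₂ e^(−t/τ₂))/(τ₁ − τ₂)].
At t = 77.9: e^(−t/τ₁) = 0.10456, e^(−t/τ₂) = 4.2826e-07.
C₂ = 1.62·[1 − (34.500·0.10456 − 5.3125·4.2826e-07)/(29.188)] = 1.62·0.87641 = 1.4198 mol/L.

1.42 mol/L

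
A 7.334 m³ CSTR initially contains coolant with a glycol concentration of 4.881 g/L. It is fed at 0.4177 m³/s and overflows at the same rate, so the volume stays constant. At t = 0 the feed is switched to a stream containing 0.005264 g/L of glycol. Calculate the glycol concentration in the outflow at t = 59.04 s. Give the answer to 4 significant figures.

0.1742 g/L

Unsteady species balance (constant V, well mixed): V dC/dt = Q(C_in − C).
Rewrite as dC/dt + C/τ = C_in/τ, τ = V/Q = 17.5581 s.
This is linear first-order; C(t) = C_in + (C₀ − C_in) e^(−t/τ).
C(59.04) = 0.005264 + (4.881 − 0.005264)·e^(−59.04/17.5581) = 0.005264 + (4.87574)·0.0346465 = 0.174191 g/L.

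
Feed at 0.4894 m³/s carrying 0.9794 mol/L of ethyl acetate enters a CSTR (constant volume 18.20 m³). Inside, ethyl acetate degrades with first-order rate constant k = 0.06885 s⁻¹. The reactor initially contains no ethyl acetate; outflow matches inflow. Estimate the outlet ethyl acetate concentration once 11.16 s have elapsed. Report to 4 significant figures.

Species balance: V dC/dt = Q C_in − Q C − k V C.
This is linear with rate a = Q/V + k = 0.0957401 s⁻¹.
C_ss = Q C_in/(Q + kV) = 0.275080 mol/L; C(t) = C_ss + (C₀ − C_ss) e^(−a t).
C(11.16) = 0.275080 + (-0.275080)·e^(−0.0957401·11.16) = 0.275080 + (-0.275080)·0.343537 = 0.180580 mol/L.

0.1806 mol/L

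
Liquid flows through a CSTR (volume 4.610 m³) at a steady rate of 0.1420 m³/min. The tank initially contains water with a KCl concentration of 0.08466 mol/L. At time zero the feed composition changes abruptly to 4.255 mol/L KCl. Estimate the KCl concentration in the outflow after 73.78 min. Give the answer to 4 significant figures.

Accumulation = in − out for the solute gives V dC/dt = Q(C_in − C).
So dC/dt = (C_in − C)/τ with τ = V/Q = 4.610/0.1420 = 32.4648 min.
C approaches C_in exponentially: C(t) = C_in + (C₀ − C_in) e^(−t/τ).
C(73.78) = 4.255 + (0.08466 − 4.255)·e^(−73.78/32.4648) = 4.255 + (-4.17034)·0.103042 = 3.82528 mol/L.

3.825 mol/L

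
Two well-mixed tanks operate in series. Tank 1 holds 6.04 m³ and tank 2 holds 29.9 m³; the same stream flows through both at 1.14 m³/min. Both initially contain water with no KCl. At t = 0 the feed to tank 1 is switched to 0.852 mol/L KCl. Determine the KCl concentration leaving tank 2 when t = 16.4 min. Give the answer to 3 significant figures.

Species balance on tank i: dCᵢ/dt = (Cᵢ₋₁ − Cᵢ)/τᵢ with τᵢ = Vᵢ/Q.
τ₁ = 6.04/1.14 = 5.2982 min; τ₂ = 29.9/1.14 = 26.228 min.
Solving the cascade with C₁(0)=C₂(0)=0 gives C₂(t) = C_in[1 − (τ₁ e^(−t/τ₁) − τ₂ e^(−t/τ₂))/(τ₁ − τ₂)].
At t = 16.4: e^(−t/τ₁) = 0.045259, e^(−t/τ₂) = 0.53511.
C₂ = 0.852·[1 − (5.2982·0.045259 − 26.228·0.53511)/(-20.930)] = 0.852·0.34089 = 0.29044 mol/L.

0.290 mol/L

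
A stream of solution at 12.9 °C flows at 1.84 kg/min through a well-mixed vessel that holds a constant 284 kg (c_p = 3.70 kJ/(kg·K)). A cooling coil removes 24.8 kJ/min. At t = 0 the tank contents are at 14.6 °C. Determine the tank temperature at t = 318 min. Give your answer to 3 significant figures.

M c_p dT/dt = ṁ c_p (T_in − T) − Q̇.
τ = M/ṁ = 154.35 min; T_ss = T_in − Q̇/(ṁ c_p) = 12.9 − 24.8/(1.84·3.70) = 9.2572 °C.
Integrating: T(t) = T_ss + (T₀ − T_ss) e^(−t/τ).
T(318) = 9.2572 + (5.3428)·e^(−318/154.35) = 9.2572 + (5.3428)·0.12742 = 9.9380 °C.

9.94 °C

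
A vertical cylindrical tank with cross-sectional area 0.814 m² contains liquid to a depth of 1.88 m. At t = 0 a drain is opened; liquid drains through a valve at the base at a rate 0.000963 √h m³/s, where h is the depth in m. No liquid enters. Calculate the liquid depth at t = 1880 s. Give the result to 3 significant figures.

0.0671 m

With no inflow, A dh/dt = −0.000963 √h.
Separate and integrate: 2(√h − √h₀) = −(0.000963/A) t.
√h = √1.88 − 0.000963·1880/(2·0.814) = 1.3711 − 1.1121 = 0.25907.
h = 0.25907² = 0.067116 m.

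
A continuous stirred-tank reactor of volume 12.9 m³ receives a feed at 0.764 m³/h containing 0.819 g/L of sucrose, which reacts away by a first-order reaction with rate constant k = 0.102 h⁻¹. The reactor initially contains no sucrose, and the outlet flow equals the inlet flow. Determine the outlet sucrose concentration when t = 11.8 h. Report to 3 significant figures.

0.256 g/L

Species balance: V dC/dt = Q C_in − Q C − k V C.
dC/dt = (Q/V) C_in − (Q/V + k) C; effective rate a = Q/V + k = 0.059225 + 0.102 = 0.16122 h⁻¹.
C_ss = Q C_in/(Q + kV) = 0.30085 g/L; C(t) = C_ss + (C₀ − C_ss) e^(−a t).
C(11.8) = 0.30085 + (-0.30085)·e^(−0.16122·11.8) = 0.30085 + (-0.30085)·0.14920 = 0.25597 g/L.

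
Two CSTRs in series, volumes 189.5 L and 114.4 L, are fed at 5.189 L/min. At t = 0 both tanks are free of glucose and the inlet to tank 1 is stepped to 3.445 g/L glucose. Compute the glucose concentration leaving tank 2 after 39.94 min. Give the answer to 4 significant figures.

Species balance on tank i: dCᵢ/dt = (Cᵢ₋₁ − Cᵢ)/τᵢ with τᵢ = Vᵢ/Q.
τ₁ = 189.5/5.189 = 36.5196 min; τ₂ = 114.4/5.189 = 22.0466 min.
Solving the cascade with C₁(0)=C₂(0)=0 gives C₂(t) = C_in[1 − (τ₁ e^(−t/τ₁) − τ₂ e^(−t/τ₂))/(τ₁ − τ₂)].
At t = 39.94: e^(−t/τ₁) = 0.334988, e^(−t/τ₂) = 0.163390.
C₂ = 3.445·[1 − (36.5196·0.334988 − 22.0466·0.163390)/(14.4729)] = 3.445·0.403617 = 1.39046 g/L.

1.390 g/L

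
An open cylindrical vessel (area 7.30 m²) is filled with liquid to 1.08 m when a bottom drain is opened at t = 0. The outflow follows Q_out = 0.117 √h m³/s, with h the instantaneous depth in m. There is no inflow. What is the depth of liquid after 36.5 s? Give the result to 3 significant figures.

0.558 m

Accumulation of liquid (constant cross-section A): A dh/dt = −0.117 √h.
Separate and integrate: 2(√h − √h₀) = −(0.117/A) t.
√h = √1.08 − 0.117·36.5/(2·7.30) = 1.0392 − 0.29250 = 0.74673.
h = 0.74673² = 0.55761 m.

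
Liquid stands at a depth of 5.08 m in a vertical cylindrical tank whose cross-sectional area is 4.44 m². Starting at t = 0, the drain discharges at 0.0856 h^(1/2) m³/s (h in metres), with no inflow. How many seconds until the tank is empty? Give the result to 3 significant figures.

Unsteady balance on liquid volume: A dh/dt = −0.0856 √h.
∫ h^(−1/2) dh = −(0.0856/A) ∫ dt, giving 2√h = 2√h₀ − (0.0856/A) t.
Set h = 0: 2√h₀ = (0.0856/A) t_empty ⇒ t_empty = 2A√h₀/0.0856.
t_empty = 2·4.44·√5.08/0.0856 = 8.8800·2.2539/0.0856 = 233.81 s.

234 s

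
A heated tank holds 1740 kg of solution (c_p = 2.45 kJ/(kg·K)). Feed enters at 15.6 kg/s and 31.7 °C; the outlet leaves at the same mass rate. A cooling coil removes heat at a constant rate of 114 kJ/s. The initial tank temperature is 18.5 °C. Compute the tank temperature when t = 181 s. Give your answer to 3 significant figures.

26.7 °C

Unsteady energy balance on the tank contents: M c_p dT/dt = ṁ c_p (T_in − T) − 114.
Rearrange: dT/dt = (T_ss − T)/τ with τ = M/ṁ = 111.54 s and T_ss = T_in − Q̇/(ṁ c_p) = 28.717 °C.
This is linear first-order; T(t) = T_ss + (T₀ − T_ss) e^(−t/τ).
T(181) = 28.717 + (-10.217)·e^(−181/111.54) = 28.717 + (-10.217)·0.19735 = 26.701 °C.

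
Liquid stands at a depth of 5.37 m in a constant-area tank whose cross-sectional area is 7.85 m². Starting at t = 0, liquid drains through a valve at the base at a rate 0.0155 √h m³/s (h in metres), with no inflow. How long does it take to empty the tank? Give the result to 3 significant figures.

With no inflow, A dh/dt = −0.0155 √h.
Separate and integrate: 2(√h − √h₀) = −(0.0155/A) t.
Set h = 0: 2√h₀ = (0.0155/A) t_empty ⇒ t_empty = 2A√h₀/0.0155.
t_empty = 2·7.85·√5.37/0.0155 = 15.700·2.3173/0.0155 = 2347.2 s.

2350 s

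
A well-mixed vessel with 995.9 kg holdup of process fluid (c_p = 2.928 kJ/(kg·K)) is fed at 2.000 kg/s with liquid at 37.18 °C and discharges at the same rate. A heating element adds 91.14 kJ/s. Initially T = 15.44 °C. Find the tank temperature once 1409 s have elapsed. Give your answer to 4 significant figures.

M c_p dT/dt = ṁ c_p (T_in − T) + Q̇.
Rearrange: dT/dt = (T_ss − T)/τ with τ = M/ṁ = 497.950 s and T_ss = T_in + Q̇/(ṁ c_p) = 52.7435 °C.
Integrating: T(t) = T_ss + (T₀ − T_ss) e^(−t/τ).
T(1409) = 52.7435 + (-37.3035)·e^(−1409/497.950) = 52.7435 + (-37.3035)·0.0590364 = 50.5413 °C.

50.54 °C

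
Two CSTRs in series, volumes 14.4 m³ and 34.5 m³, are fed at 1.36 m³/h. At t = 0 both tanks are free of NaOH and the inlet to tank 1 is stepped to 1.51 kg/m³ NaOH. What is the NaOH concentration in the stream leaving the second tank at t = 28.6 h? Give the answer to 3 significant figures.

Each tank obeys Vᵢ dCᵢ/dt = Q(Cᵢ₋₁ − Cᵢ), so τᵢ = Vᵢ/Q.
τ₁ = 14.4/1.36 = 10.588 h; τ₂ = 34.5/1.36 = 25.368 h.
Tank 1: C₁ = C_in(1 − e^(−t/τ₁)). Tank 2 (τ₁ ≠ τ₂): C₂ = C_in[1 − (τ₁ e^(−t/τ₁) − τ₂ e^(−t/τ₂))/(τ₁ − τ₂)].
At t = 28.6: e^(−t/τ₁) = 0.067131, e^(−t/τ₂) = 0.32387.
C₂ = 1.51·[1 − (10.588·0.067131 − 25.368·0.32387)/(-14.779)] = 1.51·0.49220 = 0.74322 kg/m³.

0.743 kg/m³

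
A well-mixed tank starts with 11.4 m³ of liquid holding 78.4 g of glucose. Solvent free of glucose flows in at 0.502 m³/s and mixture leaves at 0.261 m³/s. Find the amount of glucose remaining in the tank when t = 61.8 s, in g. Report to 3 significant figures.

31.7 g

Let m(t) be the amount of glucose. Volume: V(t) = V₀ + (Q_in − Q_out) t = 11.4 + 0.24100 t; V(61.8) = 26.294 m³.
No glucose enters, so dm/dt = −Q_out · (m/V).
dm/m = −Q_out dt/(V₀ + 0.24100 t); integrating gives ln(m/m₀) = −(Q_out/(Q_in−Q_out)) ln(V/V₀).
m = m₀ (V₀/V)^(Q_out/(Q_in−Q_out)) = 78.4 × (11.4/26.294)^(1.0830) = 31.714 g.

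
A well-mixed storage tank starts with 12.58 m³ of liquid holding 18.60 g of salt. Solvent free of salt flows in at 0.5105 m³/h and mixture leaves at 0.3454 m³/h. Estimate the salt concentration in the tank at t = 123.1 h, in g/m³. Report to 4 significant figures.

0.07563 g/m³

Total volume: dV/dt = Q_in − Q_out = 0.165100 m³/h, so V(t) = 12.58 + 0.165100 t and V(123.1) = 32.9038 m³.
Solute balance: dm/dt = 0 − Q_out C = −Q_out m/V(t).
dm/m = −Q_out dt/(V₀ + 0.165100 t); integrating gives ln(m/m₀) = −(Q_out/(Q_in−Q_out)) ln(V/V₀).
m = m₀ (V₀/V)^(Q_out/(Q_in−Q_out)) = 18.60 × (12.58/32.9038)^(2.09207) = 2.48850 g.
C = m/V = 2.48850/32.9038 = 0.0756297 g/m³.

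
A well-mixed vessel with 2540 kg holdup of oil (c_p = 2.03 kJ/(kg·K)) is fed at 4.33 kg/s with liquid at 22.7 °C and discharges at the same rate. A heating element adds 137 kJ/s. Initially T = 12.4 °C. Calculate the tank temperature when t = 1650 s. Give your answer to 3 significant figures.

Unsteady energy balance on the tank contents: M c_p dT/dt = ṁ c_p (T_in − T) + 137.
τ = M/ṁ = 586.61 s; T_ss = T_in + Q̇/(ṁ c_p) = 22.7 + 137/(4.33·2.03) = 38.286 °C.
This is linear first-order; T(t) = T_ss + (T₀ − T_ss) e^(−t/τ).
T(1650) = 38.286 + (-25.886)·e^(−1650/586.61) = 38.286 + (-25.886)·0.060037 = 36.732 °C.

36.7 °C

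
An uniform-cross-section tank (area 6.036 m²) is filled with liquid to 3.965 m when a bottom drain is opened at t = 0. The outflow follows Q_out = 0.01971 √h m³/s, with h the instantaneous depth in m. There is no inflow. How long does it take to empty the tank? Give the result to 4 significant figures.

1220 s

A dh/dt = −Q_out = −0.01971 √h.
∫ h^(−1/2) dh = −(0.01971/A) ∫ dt, giving 2√h = 2√h₀ − (0.01971/A) t.
Tank is empty when √h = 0: t_empty = 2A√h₀/0.01971.
t_empty = 2·6.036·√3.965/0.01971 = 12.0720·1.99123/0.01971 = 1219.59 s.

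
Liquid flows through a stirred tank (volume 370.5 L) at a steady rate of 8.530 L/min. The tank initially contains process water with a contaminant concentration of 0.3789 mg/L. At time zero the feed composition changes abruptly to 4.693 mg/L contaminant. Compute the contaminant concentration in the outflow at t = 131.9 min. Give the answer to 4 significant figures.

Unsteady species balance (constant V, well mixed): V dC/dt = Q(C_in − C).
So dC/dt = (C_in − C)/τ with τ = V/Q = 370.5/8.530 = 43.4349 min.
C approaches C_in exponentially: C(t) = C_in + (C₀ − C_in) e^(−t/τ).
C(131.9) = 4.693 + (0.3789 − 4.693)·e^(−131.9/43.4349) = 4.693 + (-4.31410)·0.0479918 = 4.48596 mg/L.

4.486 mg/L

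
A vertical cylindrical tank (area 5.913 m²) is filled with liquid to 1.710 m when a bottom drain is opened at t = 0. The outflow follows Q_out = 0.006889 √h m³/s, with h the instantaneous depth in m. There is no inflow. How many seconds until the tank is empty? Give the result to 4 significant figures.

2245 s

With no inflow, A dh/dt = −0.006889 √h.
Separate and integrate: 2(√h − √h₀) = −(0.006889/A) t.
Tank is empty when √h = 0: t_empty = 2A√h₀/0.006889.
t_empty = 2·5.913·√1.710/0.006889 = 11.8260·1.30767/0.006889 = 2244.81 s.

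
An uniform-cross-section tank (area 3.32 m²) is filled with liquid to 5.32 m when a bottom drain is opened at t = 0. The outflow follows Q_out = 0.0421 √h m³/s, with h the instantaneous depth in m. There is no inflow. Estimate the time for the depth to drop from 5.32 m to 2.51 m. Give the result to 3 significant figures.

114 s

A dh/dt = −Q_out = −0.0421 √h.
Separate and integrate: 2(√h − √h₀) = −(0.0421/A) t.
t = 2A(√h₀ − √h)/0.0421 = 2·3.32·(√5.32 − √2.51)/0.0421
  = 6.6400 × (2.3065 − 1.5843) / 0.0421 = 113.91 s.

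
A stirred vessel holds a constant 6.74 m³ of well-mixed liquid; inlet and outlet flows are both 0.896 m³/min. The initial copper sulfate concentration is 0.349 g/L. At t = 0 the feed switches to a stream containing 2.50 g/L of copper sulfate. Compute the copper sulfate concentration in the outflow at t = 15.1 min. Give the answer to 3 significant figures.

2.21 g/L

Accumulation = in − out for the solute gives V dC/dt = Q(C_in − C).
Time constant τ = V/Q = 6.74/0.896 = 7.5223 min.
Solution: C(t) = C_in + (C₀ − C_in) e^(−t/τ).
C(15.1) = 2.50 + (0.349 − 2.50)·e^(−15.1/7.5223) = 2.50 + (-2.1510)·0.13434 = 2.2110 g/L.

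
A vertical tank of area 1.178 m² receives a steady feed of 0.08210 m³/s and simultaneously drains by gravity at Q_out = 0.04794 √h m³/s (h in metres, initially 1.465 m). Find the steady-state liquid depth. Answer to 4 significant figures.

2.933 m

Mass balance (ρ constant): A dh/dt = Q_in − 0.04794 √h. At steady state dh/dt = 0:
Q_in = 0.04794 √h_ss ⇒ √h_ss = 0.08210/0.04794 = 1.71256.
h_ss = 1.71256² = 2.93285 m. (Since h₀ = 1.465 m < h_ss, the level will rise toward this value.)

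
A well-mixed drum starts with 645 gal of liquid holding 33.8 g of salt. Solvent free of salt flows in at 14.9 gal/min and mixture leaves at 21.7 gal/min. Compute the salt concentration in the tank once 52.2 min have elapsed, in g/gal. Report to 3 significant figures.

0.00909 g/gal

Let m(t) be the amount of salt. Volume: V(t) = V₀ + (Q_in − Q_out) t = 645 − 6.8000 t; V(52.2) = 290.04 gal.
No salt enters, so dm/dt = −Q_out · (m/V).
Separate: dm/m = −Q_out dt/V(t) ⇒ ln(m/m₀) = −(Q_out/(Q_in−Q_out)) ln(V/V₀).
m = m₀ (V₀/V)^(Q_out/(Q_in−Q_out)) = 33.8 × (645/290.04)^(-3.1912) = 2.6379 g.
C = m/V = 2.6379/290.04 = 0.0090949 g/gal.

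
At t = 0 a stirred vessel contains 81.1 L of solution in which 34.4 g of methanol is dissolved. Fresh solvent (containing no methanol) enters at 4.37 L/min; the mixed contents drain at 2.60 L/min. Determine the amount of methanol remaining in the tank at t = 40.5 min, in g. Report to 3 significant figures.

Total volume: dV/dt = Q_in − Q_out = 1.7700 L/min, so V(t) = 81.1 + 1.7700 t and V(40.5) = 152.78 L.
Solute balance: dm/dt = 0 − Q_out C = −Q_out m/V(t).
Separate: dm/m = −Q_out dt/V(t) ⇒ ln(m/m₀) = −(Q_out/(Q_in−Q_out)) ln(V/V₀).
m = m₀ (V₀/V)^(Q_out/(Q_in−Q_out)) = 34.4 × (81.1/152.78)^(1.4689) = 13.568 g.

13.6 g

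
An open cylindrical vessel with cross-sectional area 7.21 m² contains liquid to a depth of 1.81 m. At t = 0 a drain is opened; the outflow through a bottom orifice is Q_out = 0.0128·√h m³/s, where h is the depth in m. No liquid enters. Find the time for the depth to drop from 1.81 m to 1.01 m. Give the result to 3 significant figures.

Unsteady balance on liquid volume: A dh/dt = −0.0128 √h.
∫ h^(−1/2) dh = −(0.0128/A) ∫ dt, giving 2√h = 2√h₀ − (0.0128/A) t.
t = 2A(√h₀ − √h)/0.0128 = 2·7.21·(√1.81 − √1.01)/0.0128
  = 14.420 × (1.3454 − 1.0050) / 0.0128 = 383.45 s.

383 s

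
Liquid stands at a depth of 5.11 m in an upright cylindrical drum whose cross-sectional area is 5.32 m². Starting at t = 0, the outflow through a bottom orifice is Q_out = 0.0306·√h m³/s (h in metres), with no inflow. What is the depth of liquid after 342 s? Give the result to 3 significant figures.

1.63 m

A dh/dt = −Q_out = −0.0306 √h.
∫ h^(−1/2) dh = −(0.0306/A) ∫ dt, giving 2√h = 2√h₀ − (0.0306/A) t.
√h = √5.11 − 0.0306·342/(2·5.32) = 2.2605 − 0.98357 = 1.2770.
h = 1.2770² = 1.6306 m.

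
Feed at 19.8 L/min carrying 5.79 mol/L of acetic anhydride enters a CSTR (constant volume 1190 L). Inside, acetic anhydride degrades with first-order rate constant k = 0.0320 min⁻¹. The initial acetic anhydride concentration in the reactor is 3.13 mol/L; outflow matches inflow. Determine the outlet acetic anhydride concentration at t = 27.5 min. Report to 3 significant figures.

Accumulation = in − out − consumed: V dC/dt = Q C_in − Q C − k V C.
This is linear with rate a = Q/V + k = 0.048639 min⁻¹.
C_ss = Q C_in/(Q + kV) = 1.9807 mol/L; C(t) = C_ss + (C₀ − C_ss) e^(−a t).
C(27.5) = 1.9807 + (1.1493)·e^(−0.048639·27.5) = 1.9807 + (1.1493)·0.26248 = 2.2824 mol/L.

2.28 mol/L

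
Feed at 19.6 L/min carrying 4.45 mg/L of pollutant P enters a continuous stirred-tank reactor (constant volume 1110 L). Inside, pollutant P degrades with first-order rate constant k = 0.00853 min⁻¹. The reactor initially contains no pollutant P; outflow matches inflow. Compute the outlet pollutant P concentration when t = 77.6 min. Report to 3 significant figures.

Accumulation = in − out − consumed: V dC/dt = Q C_in − Q C − k V C.
This is linear with rate a = Q/V + k = 0.026188 min⁻¹.
C_ss = Q C_in/(Q + kV) = 3.0005 mg/L; C(t) = C_ss + (C₀ − C_ss) e^(−a t).
C(77.6) = 3.0005 + (-3.0005)·e^(−0.026188·77.6) = 3.0005 + (-3.0005)·0.13105 = 2.6073 mg/L.

2.61 mg/L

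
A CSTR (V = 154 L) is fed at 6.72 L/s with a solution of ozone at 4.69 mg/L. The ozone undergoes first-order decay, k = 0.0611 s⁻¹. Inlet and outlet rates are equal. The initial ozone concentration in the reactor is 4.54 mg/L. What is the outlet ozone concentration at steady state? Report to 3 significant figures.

Accumulation = in − out − consumed: V dC/dt = Q C_in − Q C − k V C.
At steady state: 0 = Q C_in − (Q + kV) C_ss, so C_ss = Q C_in/(Q + kV).
C_ss = 6.72·4.69/(6.72 + 0.0611·154) = 31.517/16.129 = 1.9540 mg/L.

1.95 mg/L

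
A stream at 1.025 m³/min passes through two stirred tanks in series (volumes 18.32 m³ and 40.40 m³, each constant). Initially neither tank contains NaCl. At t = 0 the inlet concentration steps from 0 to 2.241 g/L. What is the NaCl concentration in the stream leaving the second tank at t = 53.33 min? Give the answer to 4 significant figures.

1.275 g/L

Time constants: τᵢ = Vᵢ/Q for each well-mixed tank.
τ₁ = 18.32/1.025 = 17.8732 min; τ₂ = 40.40/1.025 = 39.4146 min.
Tank 1: C₁ = C_in(1 − e^(−t/τ₁)). Tank 2 (τ₁ ≠ τ₂): C₂ = C_in[1 − (τ₁ e^(−t/τ₁) − τ₂ e^(−t/τ₂))/(τ₁ − τ₂)].
At t = 53.33: e^(−t/τ₁) = 0.0506001, e^(−t/τ₂) = 0.258451.
C₂ = 2.241·[1 − (17.8732·0.0506001 − 39.4146·0.258451)/(-21.5415)] = 2.241·0.569094 = 1.27534 g/L.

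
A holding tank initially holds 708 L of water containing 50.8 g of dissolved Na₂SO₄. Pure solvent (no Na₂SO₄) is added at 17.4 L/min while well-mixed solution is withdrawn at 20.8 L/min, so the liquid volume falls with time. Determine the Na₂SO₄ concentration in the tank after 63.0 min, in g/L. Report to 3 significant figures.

0.0114 g/L

Total volume: dV/dt = Q_in − Q_out = -3.4000 L/min, so V(t) = 708 − 3.4000 t and V(63.0) = 493.80 L.
No Na₂SO₄ enters, so dm/dt = −Q_out · (m/V).
Separate: dm/m = −Q_out dt/V(t) ⇒ ln(m/m₀) = −(Q_out/(Q_in−Q_out)) ln(V/V₀).
m = m₀ (V₀/V)^(Q_out/(Q_in−Q_out)) = 50.8 × (708/493.80)^(-6.1176) = 5.6048 g.
C = m/V = 5.6048/493.80 = 0.011350 g/L.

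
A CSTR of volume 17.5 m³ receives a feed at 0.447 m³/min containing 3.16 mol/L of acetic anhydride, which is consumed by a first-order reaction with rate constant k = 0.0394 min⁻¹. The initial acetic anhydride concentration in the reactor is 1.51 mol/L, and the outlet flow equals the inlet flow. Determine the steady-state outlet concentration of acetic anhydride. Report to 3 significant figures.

V dC/dt = Q(C_in − C) − k V C.
At steady state: 0 = Q C_in − (Q + kV) C_ss, so C_ss = Q C_in/(Q + kV).
C_ss = 0.447·3.16/(0.447 + 0.0394·17.5) = 1.4125/1.1365 = 1.2429 mol/L.

1.24 mol/L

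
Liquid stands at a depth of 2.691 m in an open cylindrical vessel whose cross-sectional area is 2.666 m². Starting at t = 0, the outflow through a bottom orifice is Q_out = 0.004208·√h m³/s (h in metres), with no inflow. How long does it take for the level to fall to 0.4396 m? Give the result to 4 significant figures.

1238 s

A dh/dt = −Q_out = −0.004208 √h.
Separate and integrate: 2(√h − √h₀) = −(0.004208/A) t.
t = 2A(√h₀ − √h)/0.004208 = 2·2.666·(√2.691 − √0.4396)/0.004208
  = 5.33200 × (1.64043 − 0.663023) / 0.004208 = 1238.48 s.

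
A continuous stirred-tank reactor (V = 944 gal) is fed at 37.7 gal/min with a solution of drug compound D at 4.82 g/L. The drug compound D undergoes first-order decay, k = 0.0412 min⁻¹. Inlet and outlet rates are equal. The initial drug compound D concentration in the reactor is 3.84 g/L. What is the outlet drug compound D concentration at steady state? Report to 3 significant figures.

Species balance: V dC/dt = Q C_in − Q C − k V C.
At steady state: 0 = Q C_in − (Q + kV) C_ss, so C_ss = Q C_in/(Q + kV).
C_ss = 37.7·4.82/(37.7 + 0.0412·944) = 181.71/76.593 = 2.3725 g/L.

2.37 g/L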